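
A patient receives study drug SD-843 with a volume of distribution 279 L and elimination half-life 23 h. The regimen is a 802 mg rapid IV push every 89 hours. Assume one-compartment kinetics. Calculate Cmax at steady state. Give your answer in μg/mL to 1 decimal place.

k = ln2/t½ = ln2/23 ≈ 0.030137 h⁻¹; fraction remaining f = e^(−kτ) = e^(−0.030137×89) ≈ 0.0684.
At steady state, accumulation factor R = 1/(1 − e^(−kτ)) ≈ 1.0734.
Each bolus raises the concentration by D/Vd = 802/279 ≈ 2.875 μg/mL.
Steady-state peak Cmax,ss = C₀·R ≈ 2.875 × 1.0734 ≈ 3.086 μg/mL.

3.1 μg/mL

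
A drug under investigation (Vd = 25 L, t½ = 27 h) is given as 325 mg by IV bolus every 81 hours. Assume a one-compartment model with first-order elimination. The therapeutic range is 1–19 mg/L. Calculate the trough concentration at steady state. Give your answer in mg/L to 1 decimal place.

The dosing interval is 3 half-lives, so f = 2^(−3) = 0.125.
Accumulation ratio R = 1/(1 − f) = 1/0.875 = 8/7.
Single-dose peak C₀ = D/Vd = 325/25 = 13 mg/L.
Steady-state peak Cmax,ss = C₀·R = 13 × 8/7 ≈ 14.857 mg/L.
Steady-state trough Cmin,ss = Cmax,ss·f ≈ 14.857 × 0.125 ≈ 1.857 mg/L.
Trough 1.9 mg/L vs MEC 1 mg/L: adequate.

1.9 mg/L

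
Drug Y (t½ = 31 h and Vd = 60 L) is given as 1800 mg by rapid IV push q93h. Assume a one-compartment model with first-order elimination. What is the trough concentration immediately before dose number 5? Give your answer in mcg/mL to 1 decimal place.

4.3 mcg/mL

f = (1/2)^(τ/t½) = (1/2)^(93/31) ≈ 0.1250.
C₀ = D/Vd = 1800/60 ≈ 30.000 mcg/mL.
Before the 5th dose, 4 doses have been given. Superposition: Cmin = C₀·(f + f² + … + f^4).
≈ 30.000 × (0.1250 + 0.0156 + 0.0020 + 0.0002) ≈ 30.000 × 0.1428 ≈ 4.284 mcg/mL.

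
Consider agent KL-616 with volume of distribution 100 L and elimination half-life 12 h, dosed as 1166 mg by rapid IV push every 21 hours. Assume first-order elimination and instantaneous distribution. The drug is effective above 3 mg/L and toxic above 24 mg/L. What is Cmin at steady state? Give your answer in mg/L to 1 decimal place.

τ/t½ = 21/12 ≈ 1.75, so fraction remaining f = (1/2)^(21/12) ≈ 0.2973.
Accumulation ratio R = 1/(1 − f) ≈ 1/0.7027 ≈ 1.4231.
Each bolus raises the concentration by D/Vd = 1166/100 ≈ 11.660 mg/L.
Cmax,ss = C₀/(1 − f) ≈ 11.660/0.7027 ≈ 16.593 mg/L.
One interval later, Cmin,ss = Cmax,ss·e^(−kτ) ≈ 16.593 × 0.2973 ≈ 4.933 mg/L.
Trough 4.9 mg/L vs MEC 3 mg/L: adequate.

4.9 mg/L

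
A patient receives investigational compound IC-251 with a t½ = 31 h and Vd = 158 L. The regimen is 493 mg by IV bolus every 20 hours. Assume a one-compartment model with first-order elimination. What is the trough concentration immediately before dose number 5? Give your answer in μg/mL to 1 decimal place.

f = (1/2)^(τ/t½) = (1/2)^(20/31) ≈ 0.6394.
C₀ = D/Vd = 493/158 ≈ 3.120 μg/mL.
Before the 5th dose, 4 doses have been given. Superposition: Cmin = C₀·(f + f² + … + f^4).
≈ 3.120 × (0.6394 + 0.4088 + 0.2614 + 0.1671) ≈ 3.120 × 1.4767 ≈ 4.607 μg/mL.

4.6 μg/mL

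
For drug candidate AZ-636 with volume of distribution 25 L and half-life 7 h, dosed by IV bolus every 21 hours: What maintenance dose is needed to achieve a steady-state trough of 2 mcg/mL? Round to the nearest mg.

350 mg

τ/t½ = 21/7 ≈ 3, so f = (1/2)^(21/7) ≈ 0.125000.
Cmin,ss = (D/Vd)·f/(1−f), so D = Cmin,ss·Vd·(1−f)/f.
D = 2 × 25 × (1−f)/f ≈ 2 × 25 × 7.00000 ≈ 350.00 mg.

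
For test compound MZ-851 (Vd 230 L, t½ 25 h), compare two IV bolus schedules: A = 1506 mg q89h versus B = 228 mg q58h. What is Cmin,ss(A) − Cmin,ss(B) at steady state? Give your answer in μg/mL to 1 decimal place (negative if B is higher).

0.4 μg/mL

Regimen A: f = (1/2)^(89/25) ≈ 0.0848; Cmin,ss = (1506/230)·f/(1−f) ≈ 0.607 μg/mL.
Regimen B: f = (1/2)^(58/25) ≈ 0.2003; Cmin,ss = (228/230)·f/(1−f) ≈ 0.248 μg/mL.
Difference ≈ 0.607 − 0.248 ≈ 0.359 μg/mL.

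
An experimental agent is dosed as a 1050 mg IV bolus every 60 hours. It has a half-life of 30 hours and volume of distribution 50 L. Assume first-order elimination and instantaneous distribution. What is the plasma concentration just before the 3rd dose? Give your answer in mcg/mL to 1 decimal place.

6.6 mcg/mL

f = (1/2)^(τ/t½) = (1/2)^(60/30) ≈ 0.2500.
C₀ = D/Vd = 1050/50 ≈ 21.000 mcg/mL.
Before the 3rd dose, 2 doses have been given. Superposition: Cmin = C₀·(f + f²).
≈ 21.000 × (0.2500 + 0.0625) ≈ 21.000 × 0.3125 ≈ 6.562 mcg/mL.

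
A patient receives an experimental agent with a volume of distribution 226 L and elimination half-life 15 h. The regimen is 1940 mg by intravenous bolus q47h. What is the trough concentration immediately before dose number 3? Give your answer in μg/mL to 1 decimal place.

1.1 μg/mL

f = (1/2)^(τ/t½) = (1/2)^(47/15) ≈ 0.1140.
C₀ = D/Vd = 1940/226 ≈ 8.584 μg/mL.
Before the 3rd dose, 2 doses have been given. Superposition: Cmin = C₀·(f + f²).
≈ 8.584 × (0.1140 + 0.0130) ≈ 8.584 × 0.1270 ≈ 1.090 μg/mL.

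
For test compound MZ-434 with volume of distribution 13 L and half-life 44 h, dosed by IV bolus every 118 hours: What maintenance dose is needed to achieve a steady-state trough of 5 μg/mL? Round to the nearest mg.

τ/t½ = 118/44 ≈ 2.6818, so f = (1/2)^(118/44) ≈ 0.155845.
Cmin,ss = (D/Vd)·f/(1−f), so D = Cmin,ss·Vd·(1−f)/f.
D = 5 × 13 × (1−f)/f ≈ 5 × 13 × 5.41663 ≈ 352.08 mg.

352 mg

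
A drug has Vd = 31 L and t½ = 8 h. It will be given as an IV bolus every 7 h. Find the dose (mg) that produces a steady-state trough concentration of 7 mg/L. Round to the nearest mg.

181 mg

τ/t½ = 7/8 ≈ 0.875, so f = (1/2)^(7/8) ≈ 0.545254.
Cmin,ss = (D/Vd)·f/(1−f), so D = Cmin,ss·Vd·(1−f)/f.
D = 7 × 31 × (1−f)/f ≈ 7 × 31 × 0.83401 ≈ 180.98 mg.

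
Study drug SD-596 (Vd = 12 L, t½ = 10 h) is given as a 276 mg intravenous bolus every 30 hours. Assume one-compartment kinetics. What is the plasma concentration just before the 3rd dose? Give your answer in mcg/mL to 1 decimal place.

3.2 mcg/mL

f = (1/2)^(τ/t½) = (1/2)^(30/10) ≈ 0.1250.
C₀ = D/Vd = 276/12 ≈ 23.000 mcg/mL.
Before the 3rd dose, 2 doses have been given. Superposition: Cmin = C₀·(f + f²).
≈ 23.000 × (0.1250 + 0.0156) ≈ 23.000 × 0.1406 ≈ 3.234 mcg/mL.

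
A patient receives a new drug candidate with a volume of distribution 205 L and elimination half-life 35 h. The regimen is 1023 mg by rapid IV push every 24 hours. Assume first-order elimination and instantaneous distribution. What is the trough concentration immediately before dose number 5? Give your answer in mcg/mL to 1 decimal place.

f = (1/2)^(τ/t½) = (1/2)^(24/35) ≈ 0.6217.
C₀ = D/Vd = 1023/205 ≈ 4.990 mcg/mL.
Before the 5th dose, 4 doses have been given. Superposition: Cmin = C₀·(f + f² + … + f^4).
≈ 4.990 × (0.6217 + 0.3865 + 0.2403 + 0.1494) ≈ 4.990 × 1.3979 ≈ 6.976 mcg/mL.

7.0 mcg/mL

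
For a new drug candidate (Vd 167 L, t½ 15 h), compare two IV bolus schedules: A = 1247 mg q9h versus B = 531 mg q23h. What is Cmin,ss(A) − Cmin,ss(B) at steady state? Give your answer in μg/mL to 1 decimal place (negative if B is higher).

12.8 μg/mL

Regimen A: f = (1/2)^(9/15) ≈ 0.6598; Cmin,ss = (1247/167)·f/(1−f) ≈ 14.482 μg/mL.
Regimen B: f = (1/2)^(23/15) ≈ 0.3455; Cmin,ss = (531/167)·f/(1−f) ≈ 1.678 μg/mL.
Difference ≈ 14.482 − 1.678 ≈ 12.804 μg/mL.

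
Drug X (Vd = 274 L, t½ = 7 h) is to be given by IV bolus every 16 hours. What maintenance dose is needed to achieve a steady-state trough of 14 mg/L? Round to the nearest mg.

14869 mg

τ/t½ = 16/7 ≈ 2.2857, so f = (1/2)^(16/7) ≈ 0.205084.
Cmin,ss = (D/Vd)·f/(1−f), so D = Cmin,ss·Vd·(1−f)/f.
D = 14 × 274 × (1−f)/f ≈ 14 × 274 × 3.87605 ≈ 14868.53 mg.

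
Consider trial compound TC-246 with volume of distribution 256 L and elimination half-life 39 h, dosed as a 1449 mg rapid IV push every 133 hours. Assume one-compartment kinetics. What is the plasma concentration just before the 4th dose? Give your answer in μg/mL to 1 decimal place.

0.6 μg/mL

f = (1/2)^(τ/t½) = (1/2)^(133/39) ≈ 0.0941.
C₀ = D/Vd = 1449/256 ≈ 5.660 μg/mL.
Before the 4th dose, 3 doses have been given. Superposition: Cmin = C₀·(f + f² + … + f^3).
≈ 5.660 × (0.0941 + 0.0089 + 0.0008) ≈ 5.660 × 0.1038 ≈ 0.588 μg/mL.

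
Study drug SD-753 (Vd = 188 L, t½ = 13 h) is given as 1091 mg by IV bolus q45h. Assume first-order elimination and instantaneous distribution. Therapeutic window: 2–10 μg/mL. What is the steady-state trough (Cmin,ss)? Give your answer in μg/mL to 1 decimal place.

τ/t½ = 45/13 ≈ 3.4615, so fraction remaining f = (1/2)^(45/13) ≈ 0.0908.
Single-dose peak C₀ = D/Vd = 1091/188 ≈ 5.803 μg/mL.
Steady-state trough Cmin,ss = C₀·f/(1−f) ≈ 5.803 × 0.0908/0.9092 ≈ 0.580 μg/mL.
Trough 0.6 μg/mL vs MEC 2 μg/mL: subtherapeutic.

0.6 μg/mL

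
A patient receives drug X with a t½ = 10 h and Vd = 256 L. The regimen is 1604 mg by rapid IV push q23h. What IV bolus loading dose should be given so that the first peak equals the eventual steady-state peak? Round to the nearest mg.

f = (1/2)^(23/10) ≈ 0.203063; accumulation ratio R = 1/(1−f) ≈ 1.25480.
Loading dose to hit Cmax,ss on first dose: D_load = D_maint·R ≈ 1604 × 1.25480 ≈ 2012.70 mg.

2013 mg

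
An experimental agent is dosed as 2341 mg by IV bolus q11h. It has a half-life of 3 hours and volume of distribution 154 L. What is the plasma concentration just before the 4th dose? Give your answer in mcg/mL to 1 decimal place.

1.3 mcg/mL

f = (1/2)^(τ/t½) = (1/2)^(11/3) ≈ 0.0787.
C₀ = D/Vd = 2341/154 ≈ 15.201 mcg/mL.
Before the 4th dose, 3 doses have been given. Superposition: Cmin = C₀·(f + f² + … + f^3).
≈ 15.201 × (0.0787 + 0.0062 + 0.0005) ≈ 15.201 × 0.0854 ≈ 1.298 mcg/mL.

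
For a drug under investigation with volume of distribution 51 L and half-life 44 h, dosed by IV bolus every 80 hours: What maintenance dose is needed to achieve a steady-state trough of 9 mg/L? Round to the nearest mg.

τ/t½ = 80/44 ≈ 1.8182, so f = (1/2)^(80/44) ≈ 0.283578.
Cmin,ss = (D/Vd)·f/(1−f), so D = Cmin,ss·Vd·(1−f)/f.
D = 9 × 51 × (1−f)/f ≈ 9 × 51 × 2.52637 ≈ 1159.60 mg.

1160 mg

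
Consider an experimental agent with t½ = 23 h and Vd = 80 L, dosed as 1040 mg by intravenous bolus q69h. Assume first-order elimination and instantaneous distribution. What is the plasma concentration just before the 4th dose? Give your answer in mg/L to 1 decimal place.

1.9 mg/L

f = (1/2)^(τ/t½) = (1/2)^(69/23) ≈ 0.1250.
C₀ = D/Vd = 1040/80 ≈ 13.000 mg/L.
Before the 4th dose, 3 doses have been given. Superposition: Cmin = C₀·(f + f² + … + f^3).
≈ 13.000 × (0.1250 + 0.0156 + 0.0020) ≈ 13.000 × 0.1426 ≈ 1.854 mg/L.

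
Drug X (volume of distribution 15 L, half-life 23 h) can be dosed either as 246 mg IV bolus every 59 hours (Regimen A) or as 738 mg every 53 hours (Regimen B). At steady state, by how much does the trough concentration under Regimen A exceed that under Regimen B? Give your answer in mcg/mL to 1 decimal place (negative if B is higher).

Regimen A: f = (1/2)^(59/23) ≈ 0.1690; Cmin,ss = (246/15)·f/(1−f) ≈ 3.335 mcg/mL.
Regimen B: f = (1/2)^(53/23) ≈ 0.2025; Cmin,ss = (738/15)·f/(1−f) ≈ 12.493 mcg/mL.
Difference ≈ 3.335 − 12.493 ≈ -9.158 mcg/mL.

-9.2 mcg/mL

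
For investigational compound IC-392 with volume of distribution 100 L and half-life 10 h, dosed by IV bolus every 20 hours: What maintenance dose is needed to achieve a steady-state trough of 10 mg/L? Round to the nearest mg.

3000 mg

τ/t½ = 20/10 ≈ 2, so f = (1/2)^(20/10) ≈ 0.250000.
Cmin,ss = (D/Vd)·f/(1−f), so D = Cmin,ss·Vd·(1−f)/f.
D = 10 × 100 × (1−f)/f ≈ 10 × 100 × 3.00000 ≈ 3000.00 mg.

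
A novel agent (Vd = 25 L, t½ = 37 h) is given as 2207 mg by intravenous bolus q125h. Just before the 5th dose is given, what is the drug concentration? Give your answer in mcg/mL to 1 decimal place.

f = (1/2)^(τ/t½) = (1/2)^(125/37) ≈ 0.0962.
C₀ = D/Vd = 2207/25 ≈ 88.280 mcg/mL.
Before the 5th dose, 4 doses have been given. Superposition: Cmin = C₀·(f + f² + … + f^4).
≈ 88.280 × (0.0962 + 0.0093 + 0.0009 + 0.0001) ≈ 88.280 × 0.1065 ≈ 9.402 mcg/mL.

9.4 mcg/mL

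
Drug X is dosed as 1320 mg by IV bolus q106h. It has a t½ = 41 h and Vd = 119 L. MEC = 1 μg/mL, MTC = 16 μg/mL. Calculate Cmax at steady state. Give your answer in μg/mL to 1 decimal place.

13.3 μg/mL

k = ln2/t½ = ln2/41 ≈ 0.016906 h⁻¹; fraction remaining f = e^(−kτ) = e^(−0.016906×106) ≈ 0.1666.
Accumulation ratio R = 1/(1 − f) ≈ 1/0.8334 ≈ 1.1999.
Single-dose peak C₀ = D/Vd = 1320/119 ≈ 11.092 μg/mL.
Steady-state peak Cmax,ss = C₀·R ≈ 11.092 × 1.1999 ≈ 13.309 μg/mL.
Peak 13.3 μg/mL vs MTC 16 μg/mL: below toxic threshold.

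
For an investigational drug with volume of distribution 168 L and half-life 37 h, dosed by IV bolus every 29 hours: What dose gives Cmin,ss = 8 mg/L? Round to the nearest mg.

970 mg

τ/t½ = 29/37 ≈ 0.78378, so f = (1/2)^(29/37) ≈ 0.580841.
Cmin,ss = (D/Vd)·f/(1−f), so D = Cmin,ss·Vd·(1−f)/f.
D = 8 × 168 × (1−f)/f ≈ 8 × 168 × 0.72164 ≈ 969.88 mg.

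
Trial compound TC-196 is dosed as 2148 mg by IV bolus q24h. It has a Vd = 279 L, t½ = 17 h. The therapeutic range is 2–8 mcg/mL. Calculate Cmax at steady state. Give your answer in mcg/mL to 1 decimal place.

12.3 mcg/mL

τ/t½ = 24/17 ≈ 1.4118, so fraction remaining f = (1/2)^(24/17) ≈ 0.3759.
Accumulation ratio R = 1/(1 − f) ≈ 1/0.6241 ≈ 1.6023.
Each bolus raises the concentration by D/Vd = 2148/279 ≈ 7.699 mcg/mL.
Steady-state peak Cmax,ss = C₀·R ≈ 7.699 × 1.6023 ≈ 12.336 mcg/mL.
Peak 12.3 mcg/mL vs MTC 8 mcg/mL: exceeds toxic threshold.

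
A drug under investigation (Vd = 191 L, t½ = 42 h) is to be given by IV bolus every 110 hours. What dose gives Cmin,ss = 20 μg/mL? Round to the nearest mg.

19648 mg

τ/t½ = 110/42 ≈ 2.619, so f = (1/2)^(110/42) ≈ 0.162775.
Cmin,ss = (D/Vd)·f/(1−f), so D = Cmin,ss·Vd·(1−f)/f.
D = 20 × 191 × (1−f)/f ≈ 20 × 191 × 5.14345 ≈ 19647.98 mg.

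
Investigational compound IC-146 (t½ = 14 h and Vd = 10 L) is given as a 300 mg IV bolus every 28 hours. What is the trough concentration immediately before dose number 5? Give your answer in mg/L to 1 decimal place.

f = (1/2)^(τ/t½) = (1/2)^(28/14) ≈ 0.2500.
C₀ = D/Vd = 300/10 ≈ 30.000 mg/L.
Before the 5th dose, 4 doses have been given. Superposition: Cmin = C₀·(f + f² + … + f^4).
≈ 30.000 × (0.2500 + 0.0625 + 0.0156 + 0.0039) ≈ 30.000 × 0.3320 ≈ 9.960 mg/L.

10.0 mg/L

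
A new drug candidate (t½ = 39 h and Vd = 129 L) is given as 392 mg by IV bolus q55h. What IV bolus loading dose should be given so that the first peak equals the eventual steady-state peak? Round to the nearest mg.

628 mg

f = (1/2)^(55/39) ≈ 0.376245; accumulation ratio R = 1/(1−f) ≈ 1.60319.
Loading dose to hit Cmax,ss on first dose: D_load = D_maint·R ≈ 392 × 1.60319 ≈ 628.45 mg.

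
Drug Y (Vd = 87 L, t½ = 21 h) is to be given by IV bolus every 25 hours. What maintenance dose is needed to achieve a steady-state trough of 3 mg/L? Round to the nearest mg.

τ/t½ = 25/21 ≈ 1.1905, so f = (1/2)^(25/21) ≈ 0.438158.
Cmin,ss = (D/Vd)·f/(1−f), so D = Cmin,ss·Vd·(1−f)/f.
D = 3 × 87 × (1−f)/f ≈ 3 × 87 × 1.28228 ≈ 334.68 mg.

335 mg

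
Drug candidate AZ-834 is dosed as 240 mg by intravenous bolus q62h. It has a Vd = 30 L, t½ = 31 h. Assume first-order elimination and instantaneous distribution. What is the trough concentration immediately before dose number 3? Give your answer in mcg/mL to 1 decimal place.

f = (1/2)^(τ/t½) = (1/2)^(62/31) ≈ 0.2500.
C₀ = D/Vd = 240/30 ≈ 8.000 mcg/mL.
Before the 3rd dose, 2 doses have been given. Superposition: Cmin = C₀·(f + f²).
≈ 8.000 × (0.2500 + 0.0625) ≈ 8.000 × 0.3125 ≈ 2.500 mcg/mL.

2.5 mcg/mL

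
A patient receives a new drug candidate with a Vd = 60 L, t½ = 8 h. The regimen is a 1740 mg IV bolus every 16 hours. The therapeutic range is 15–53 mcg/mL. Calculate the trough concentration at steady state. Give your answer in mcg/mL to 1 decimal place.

9.7 mcg/mL

The dosing interval is 2 half-lives, so f = 2^(−2) = 0.25.
At steady state, R = 1/(1 − 0.25) = 4/3.
Single-dose peak C₀ = D/Vd = 1740/60 = 29 mcg/mL.
Steady-state peak Cmax,ss = C₀·R = 29 × 4/3 ≈ 38.667 mcg/mL.
Steady-state trough Cmin,ss = Cmax,ss·f ≈ 38.667 × 0.25 ≈ 9.667 mcg/mL.
Trough 9.7 mcg/mL vs MEC 15 mcg/mL: subtherapeutic.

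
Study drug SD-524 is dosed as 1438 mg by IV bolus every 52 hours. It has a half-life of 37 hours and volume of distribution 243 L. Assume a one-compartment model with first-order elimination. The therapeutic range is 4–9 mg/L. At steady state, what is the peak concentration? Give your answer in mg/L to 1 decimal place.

τ/t½ = 52/37 ≈ 1.4054, so fraction remaining f = (1/2)^(52/37) ≈ 0.3775.
Accumulation ratio R = 1/(1 − f) ≈ 1/0.6225 ≈ 1.6064.
Single-dose peak C₀ = D/Vd = 1438/243 ≈ 5.918 mg/L.
Steady-state peak Cmax,ss = C₀·R ≈ 5.918 × 1.6064 ≈ 9.507 mg/L.
Peak 9.5 mg/L vs MTC 9 mg/L: exceeds toxic threshold.

9.5 mg/L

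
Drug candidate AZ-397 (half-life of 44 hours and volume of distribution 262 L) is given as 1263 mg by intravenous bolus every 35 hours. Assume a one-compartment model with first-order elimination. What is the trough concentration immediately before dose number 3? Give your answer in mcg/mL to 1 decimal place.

4.4 mcg/mL

f = (1/2)^(τ/t½) = (1/2)^(35/44) ≈ 0.5762.
C₀ = D/Vd = 1263/262 ≈ 4.821 mcg/mL.
Before the 3rd dose, 2 doses have been given. Superposition: Cmin = C₀·(f + f²).
≈ 4.821 × (0.5762 + 0.3320) ≈ 4.821 × 0.9082 ≈ 4.378 mcg/mL.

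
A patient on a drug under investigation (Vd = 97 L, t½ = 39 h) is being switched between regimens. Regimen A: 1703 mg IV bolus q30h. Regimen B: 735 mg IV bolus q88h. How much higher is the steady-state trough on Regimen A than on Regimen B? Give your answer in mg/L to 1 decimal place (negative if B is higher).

Regimen A: f = (1/2)^(30/39) ≈ 0.5867; Cmin,ss = (1703/97)·f/(1−f) ≈ 24.923 mg/L.
Regimen B: f = (1/2)^(88/39) ≈ 0.2093; Cmin,ss = (735/97)·f/(1−f) ≈ 2.006 mg/L.
Difference ≈ 24.923 − 2.006 ≈ 22.917 mg/L.

22.9 mg/L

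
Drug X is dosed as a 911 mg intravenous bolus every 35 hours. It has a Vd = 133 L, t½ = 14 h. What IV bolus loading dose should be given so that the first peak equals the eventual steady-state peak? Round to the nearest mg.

f = (1/2)^(35/14) ≈ 0.176777; accumulation ratio R = 1/(1−f) ≈ 1.21474.
Loading dose to hit Cmax,ss on first dose: D_load = D_maint·R ≈ 911 × 1.21474 ≈ 1106.63 mg.

1107 mg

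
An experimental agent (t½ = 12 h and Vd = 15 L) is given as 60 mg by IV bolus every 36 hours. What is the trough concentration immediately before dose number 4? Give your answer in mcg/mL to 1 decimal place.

0.6 mcg/mL

f = (1/2)^(τ/t½) = (1/2)^(36/12) ≈ 0.1250.
C₀ = D/Vd = 60/15 ≈ 4.000 mcg/mL.
Before the 4th dose, 3 doses have been given. Superposition: Cmin = C₀·(f + f² + … + f^3).
≈ 4.000 × (0.1250 + 0.0156 + 0.0020) ≈ 4.000 × 0.1426 ≈ 0.570 mcg/mL.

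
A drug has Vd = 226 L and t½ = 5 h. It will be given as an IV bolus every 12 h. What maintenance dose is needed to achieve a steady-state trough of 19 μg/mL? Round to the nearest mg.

18370 mg

τ/t½ = 12/5 ≈ 2.4, so f = (1/2)^(12/5) ≈ 0.189465.
Cmin,ss = (D/Vd)·f/(1−f), so D = Cmin,ss·Vd·(1−f)/f.
D = 19 × 226 × (1−f)/f ≈ 19 × 226 × 4.27802 ≈ 18369.82 mg.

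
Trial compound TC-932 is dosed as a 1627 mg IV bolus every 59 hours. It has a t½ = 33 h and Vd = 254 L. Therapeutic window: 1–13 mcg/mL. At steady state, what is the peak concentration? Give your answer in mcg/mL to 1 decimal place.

k = ln2/t½ = ln2/33 ≈ 0.021004 h⁻¹; fraction remaining f = e^(−kτ) = e^(−0.021004×59) ≈ 0.2896.
At steady state, accumulation factor R = 1/(1 − e^(−kτ)) ≈ 1.4077.
Single-dose peak C₀ = D/Vd = 1627/254 ≈ 6.406 mcg/mL.
Steady-state peak Cmax,ss = C₀·R ≈ 6.406 × 1.4077 ≈ 9.018 mcg/mL.
Peak 9.0 mcg/mL vs MTC 13 mcg/mL: below toxic threshold.

9.0 mcg/mL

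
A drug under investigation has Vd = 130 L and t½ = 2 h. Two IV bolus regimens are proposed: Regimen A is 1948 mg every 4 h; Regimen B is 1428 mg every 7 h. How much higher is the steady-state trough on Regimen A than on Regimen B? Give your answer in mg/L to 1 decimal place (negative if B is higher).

3.9 mg/L

Regimen A: f = (1/2)^(4/2) ≈ 0.2500; Cmin,ss = (1948/130)·f/(1−f) ≈ 4.995 mg/L.
Regimen B: f = (1/2)^(7/2) ≈ 0.0884; Cmin,ss = (1428/130)·f/(1−f) ≈ 1.065 mg/L.
Difference ≈ 4.995 − 1.065 ≈ 3.930 mg/L.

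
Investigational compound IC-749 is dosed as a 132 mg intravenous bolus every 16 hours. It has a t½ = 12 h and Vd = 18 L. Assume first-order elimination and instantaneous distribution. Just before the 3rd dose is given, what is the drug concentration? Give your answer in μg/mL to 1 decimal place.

4.1 μg/mL

f = (1/2)^(τ/t½) = (1/2)^(16/12) ≈ 0.3969.
C₀ = D/Vd = 132/18 ≈ 7.333 μg/mL.
Before the 3rd dose, 2 doses have been given. Superposition: Cmin = C₀·(f + f²).
≈ 7.333 × (0.3969 + 0.1575) ≈ 7.333 × 0.5544 ≈ 4.065 μg/mL.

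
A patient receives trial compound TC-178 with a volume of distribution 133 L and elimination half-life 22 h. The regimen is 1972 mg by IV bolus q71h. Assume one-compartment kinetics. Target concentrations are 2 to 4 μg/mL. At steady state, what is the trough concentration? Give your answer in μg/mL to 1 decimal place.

τ/t½ = 71/22 ≈ 3.2273, so fraction remaining f = (1/2)^(71/22) ≈ 0.1068.
Each bolus raises the concentration by D/Vd = 1972/133 ≈ 14.827 μg/mL.
Steady-state trough Cmin,ss = C₀·f/(1−f) ≈ 14.827 × 0.1068/0.8932 ≈ 1.773 μg/mL.
Trough 1.8 μg/mL vs MEC 2 μg/mL: subtherapeutic.

1.8 μg/mL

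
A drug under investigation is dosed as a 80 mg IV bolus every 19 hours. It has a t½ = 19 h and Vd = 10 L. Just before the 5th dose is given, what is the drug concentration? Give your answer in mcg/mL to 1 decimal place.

7.5 mcg/mL

f = (1/2)^(τ/t½) = (1/2)^(19/19) ≈ 0.5000.
C₀ = D/Vd = 80/10 ≈ 8.000 mcg/mL.
Before the 5th dose, 4 doses have been given. Superposition: Cmin = C₀·(f + f² + … + f^4).
≈ 8.000 × (0.5000 + 0.2500 + 0.1250 + 0.0625) ≈ 8.000 × 0.9375 ≈ 7.500 mcg/mL.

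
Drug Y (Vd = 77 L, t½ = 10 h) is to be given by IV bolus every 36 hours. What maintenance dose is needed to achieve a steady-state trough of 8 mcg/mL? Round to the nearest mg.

6853 mg

τ/t½ = 36/10 ≈ 3.6, so f = (1/2)^(36/10) ≈ 0.082469.
Cmin,ss = (D/Vd)·f/(1−f), so D = Cmin,ss·Vd·(1−f)/f.
D = 8 × 77 × (1−f)/f ≈ 8 × 77 × 11.12577 ≈ 6853.47 mg.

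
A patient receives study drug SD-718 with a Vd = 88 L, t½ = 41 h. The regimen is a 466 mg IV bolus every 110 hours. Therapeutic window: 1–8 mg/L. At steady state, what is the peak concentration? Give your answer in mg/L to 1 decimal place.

Over one 110-h interval, 110/41 ≈ 2.6829 half-lives elapse, leaving f ≈ 0.1557 of each dose.
At steady state, accumulation factor R = 1/(1 − e^(−kτ)) ≈ 1.1844.
Single-dose peak C₀ = D/Vd = 466/88 ≈ 5.295 mg/L.
Steady-state peak Cmax,ss = C₀·R ≈ 5.295 × 1.1844 ≈ 6.271 mg/L.
Peak 6.3 mg/L vs MTC 8 mg/L: below toxic threshold.

6.3 mg/L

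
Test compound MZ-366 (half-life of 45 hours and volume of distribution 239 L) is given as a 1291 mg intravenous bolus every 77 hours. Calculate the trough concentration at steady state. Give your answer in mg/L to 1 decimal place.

τ/t½ = 77/45 ≈ 1.7111, so fraction remaining f = (1/2)^(77/45) ≈ 0.3054.
Single-dose peak C₀ = D/Vd = 1291/239 ≈ 5.402 mg/L.
Steady-state trough Cmin,ss = C₀·f/(1−f) ≈ 5.402 × 0.3054/0.6946 ≈ 2.375 mg/L.

2.4 mg/L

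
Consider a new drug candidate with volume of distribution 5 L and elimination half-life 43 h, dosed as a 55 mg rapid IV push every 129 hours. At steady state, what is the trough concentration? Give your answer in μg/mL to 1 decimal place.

τ = 129 h = 3 half-lives, so f = (1/2)^3 = 0.125.
Accumulation ratio R = 1/(1 − f) = 1/0.875 = 8/7.
Single-dose peak C₀ = D/Vd = 55/5 = 11 μg/mL.
Steady-state peak Cmax,ss = C₀·R = 11 × 8/7 ≈ 12.571 μg/mL.
Steady-state trough Cmin,ss = Cmax,ss·f ≈ 12.571 × 0.125 ≈ 1.571 μg/mL.

1.6 μg/mL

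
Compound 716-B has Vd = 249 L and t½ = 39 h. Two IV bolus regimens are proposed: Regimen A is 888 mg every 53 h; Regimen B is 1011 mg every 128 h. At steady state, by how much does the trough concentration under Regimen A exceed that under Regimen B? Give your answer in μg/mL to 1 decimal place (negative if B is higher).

Regimen A: f = (1/2)^(53/39) ≈ 0.3899; Cmin,ss = (888/249)·f/(1−f) ≈ 2.279 μg/mL.
Regimen B: f = (1/2)^(128/39) ≈ 0.1028; Cmin,ss = (1011/249)·f/(1−f) ≈ 0.465 μg/mL.
Difference ≈ 2.279 − 0.465 ≈ 1.814 μg/mL.

1.8 μg/mL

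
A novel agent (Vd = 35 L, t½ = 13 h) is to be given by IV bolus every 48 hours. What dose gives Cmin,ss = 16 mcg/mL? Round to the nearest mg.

6679 mg

τ/t½ = 48/13 ≈ 3.6923, so f = (1/2)^(48/13) ≈ 0.077358.
Cmin,ss = (D/Vd)·f/(1−f), so D = Cmin,ss·Vd·(1−f)/f.
D = 16 × 35 × (1−f)/f ≈ 16 × 35 × 11.92691 ≈ 6679.07 mg.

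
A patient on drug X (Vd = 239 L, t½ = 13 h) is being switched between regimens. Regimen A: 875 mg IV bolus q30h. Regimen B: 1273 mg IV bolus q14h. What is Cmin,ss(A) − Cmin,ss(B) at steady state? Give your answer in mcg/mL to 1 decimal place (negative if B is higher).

-3.9 mcg/mL

Regimen A: f = (1/2)^(30/13) ≈ 0.2020; Cmin,ss = (875/239)·f/(1−f) ≈ 0.927 mcg/mL.
Regimen B: f = (1/2)^(14/13) ≈ 0.4740; Cmin,ss = (1273/239)·f/(1−f) ≈ 4.800 mcg/mL.
Difference ≈ 0.927 − 4.800 ≈ -3.873 mcg/mL.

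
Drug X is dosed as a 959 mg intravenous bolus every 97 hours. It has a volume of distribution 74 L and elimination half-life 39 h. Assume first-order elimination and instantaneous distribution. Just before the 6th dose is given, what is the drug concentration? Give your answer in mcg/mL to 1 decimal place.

2.8 mcg/mL

f = (1/2)^(τ/t½) = (1/2)^(97/39) ≈ 0.1784.
C₀ = D/Vd = 959/74 ≈ 12.959 mcg/mL.
Before the 6th dose, 5 doses have been given. Superposition: Cmin = C₀·(f + f² + … + f^5).
≈ 12.959 × (0.1784 + 0.0318 + 0.0057 + 0.0010 + 0.0002) ≈ 12.959 × 0.2171 ≈ 2.813 mcg/mL.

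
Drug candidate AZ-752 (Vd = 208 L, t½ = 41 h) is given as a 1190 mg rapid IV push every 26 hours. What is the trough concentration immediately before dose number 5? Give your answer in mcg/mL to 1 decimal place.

8.6 mcg/mL

f = (1/2)^(τ/t½) = (1/2)^(26/41) ≈ 0.6443.
C₀ = D/Vd = 1190/208 ≈ 5.721 mcg/mL.
Before the 5th dose, 4 doses have been given. Superposition: Cmin = C₀·(f + f² + … + f^4).
≈ 5.721 × (0.6443 + 0.4151 + 0.2675 + 0.1723) ≈ 5.721 × 1.4992 ≈ 8.577 mcg/mL.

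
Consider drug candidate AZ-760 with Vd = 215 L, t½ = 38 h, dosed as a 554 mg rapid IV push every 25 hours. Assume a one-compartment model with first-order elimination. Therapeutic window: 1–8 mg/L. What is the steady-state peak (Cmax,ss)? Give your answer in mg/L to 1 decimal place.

7.0 mg/L

k = ln2/t½ = ln2/38 ≈ 0.018241 h⁻¹; fraction remaining f = e^(−kτ) = e^(−0.018241×25) ≈ 0.6338.
At steady state, accumulation factor R = 1/(1 − e^(−kτ)) ≈ 2.7307.
Single-dose peak C₀ = D/Vd = 554/215 ≈ 2.577 mg/L.
Steady-state peak Cmax,ss = C₀·R ≈ 2.577 × 2.7307 ≈ 7.037 mg/L.
Peak 7.0 mg/L vs MTC 8 mg/L: below toxic threshold.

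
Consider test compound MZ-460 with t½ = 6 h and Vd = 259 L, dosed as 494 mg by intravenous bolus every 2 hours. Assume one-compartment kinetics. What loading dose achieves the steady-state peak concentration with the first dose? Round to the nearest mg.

2395 mg

f = (1/2)^(2/6) ≈ 0.793701; accumulation ratio R = 1/(1−f) ≈ 4.84733.
Loading dose to hit Cmax,ss on first dose: D_load = D_maint·R ≈ 494 × 4.84733 ≈ 2394.58 mg.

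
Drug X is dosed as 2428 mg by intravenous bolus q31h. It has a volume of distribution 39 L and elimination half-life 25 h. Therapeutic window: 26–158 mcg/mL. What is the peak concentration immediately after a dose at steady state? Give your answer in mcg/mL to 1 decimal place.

Over one 31-h interval, 31/25 ≈ 1.24 half-lives elapse, leaving f ≈ 0.4234 of each dose.
Accumulation ratio R = 1/(1 − f) ≈ 1/0.5766 ≈ 1.7343.
Single-dose peak C₀ = D/Vd = 2428/39 ≈ 62.256 mcg/mL.
Steady-state peak Cmax,ss = C₀·R ≈ 62.256 × 1.7343 ≈ 107.971 mcg/mL.
Peak 108.0 mcg/mL vs MTC 158 mcg/mL: below toxic threshold.

108.0 mcg/mL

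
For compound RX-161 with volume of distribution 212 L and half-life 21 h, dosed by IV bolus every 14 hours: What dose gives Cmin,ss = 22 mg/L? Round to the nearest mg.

2740 mg

τ/t½ = 14/21 ≈ 0.66667, so f = (1/2)^(14/21) ≈ 0.629961.
Cmin,ss = (D/Vd)·f/(1−f), so D = Cmin,ss·Vd·(1−f)/f.
D = 22 × 212 × (1−f)/f ≈ 22 × 212 × 0.58740 ≈ 2739.63 mg.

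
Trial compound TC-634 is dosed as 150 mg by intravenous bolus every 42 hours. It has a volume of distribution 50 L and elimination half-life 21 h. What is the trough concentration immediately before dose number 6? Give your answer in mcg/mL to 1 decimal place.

f = (1/2)^(τ/t½) = (1/2)^(42/21) ≈ 0.2500.
C₀ = D/Vd = 150/50 ≈ 3.000 mcg/mL.
Before the 6th dose, 5 doses have been given. Superposition: Cmin = C₀·(f + f² + … + f^5).
≈ 3.000 × (0.2500 + 0.0625 + 0.0156 + 0.0039 + 0.0010) ≈ 3.000 × 0.3330 ≈ 0.999 mcg/mL.

1.0 mcg/mL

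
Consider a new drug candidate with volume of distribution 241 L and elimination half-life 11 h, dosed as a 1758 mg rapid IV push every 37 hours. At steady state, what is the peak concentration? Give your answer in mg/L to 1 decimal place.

τ/t½ = 37/11 ≈ 3.3636, so fraction remaining f = (1/2)^(37/11) ≈ 0.0972.
At steady state, accumulation factor R = 1/(1 − e^(−kτ)) ≈ 1.1077.
Single-dose peak C₀ = D/Vd = 1758/241 ≈ 7.295 mg/L.
Steady-state peak Cmax,ss = C₀·R ≈ 7.295 × 1.1077 ≈ 8.081 mg/L.

8.1 mg/L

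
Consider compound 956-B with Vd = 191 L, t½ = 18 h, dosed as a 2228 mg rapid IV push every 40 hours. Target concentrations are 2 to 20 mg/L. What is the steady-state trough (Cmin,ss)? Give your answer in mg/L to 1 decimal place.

k = ln2/t½ = ln2/18 ≈ 0.038508 h⁻¹; fraction remaining f = e^(−kτ) = e^(−0.038508×40) ≈ 0.2143.
Accumulation ratio R = 1/(1 − f) ≈ 1/0.7857 ≈ 1.2728.
Single-dose peak C₀ = D/Vd = 2228/191 ≈ 11.665 mg/L.
Cmax,ss = C₀/(1 − f) ≈ 11.665/0.7857 ≈ 14.847 mg/L.
Steady-state trough Cmin,ss = Cmax,ss·f ≈ 14.847 × 0.2143 ≈ 3.182 mg/L.
Trough 3.2 mg/L vs MEC 2 mg/L: adequate.

3.2 mg/L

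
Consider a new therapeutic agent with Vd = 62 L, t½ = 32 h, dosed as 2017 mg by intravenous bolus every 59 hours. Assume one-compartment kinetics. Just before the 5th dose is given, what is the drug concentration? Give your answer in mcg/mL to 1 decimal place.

12.5 mcg/mL

f = (1/2)^(τ/t½) = (1/2)^(59/32) ≈ 0.2786.
C₀ = D/Vd = 2017/62 ≈ 32.532 mcg/mL.
Before the 5th dose, 4 doses have been given. Superposition: Cmin = C₀·(f + f² + … + f^4).
≈ 32.532 × (0.2786 + 0.0776 + 0.0216 + 0.0060) ≈ 32.532 × 0.3838 ≈ 12.486 mcg/mL.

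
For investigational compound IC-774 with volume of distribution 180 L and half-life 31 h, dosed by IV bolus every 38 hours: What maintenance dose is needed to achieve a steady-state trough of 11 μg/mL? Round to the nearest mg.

τ/t½ = 38/31 ≈ 1.2258, so f = (1/2)^(38/31) ≈ 0.427558.
Cmin,ss = (D/Vd)·f/(1−f), so D = Cmin,ss·Vd·(1−f)/f.
D = 11 × 180 × (1−f)/f ≈ 11 × 180 × 1.33886 ≈ 2650.94 mg.

2651 mg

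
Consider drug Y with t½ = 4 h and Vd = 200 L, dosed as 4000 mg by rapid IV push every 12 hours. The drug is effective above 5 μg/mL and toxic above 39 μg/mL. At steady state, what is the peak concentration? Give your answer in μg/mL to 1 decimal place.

The dosing interval is 3 half-lives, so f = 2^(−3) = 0.125.
Accumulation ratio R = 1/(1 − f) = 1/0.875 = 8/7.
Single-dose peak C₀ = D/Vd = 4000/200 = 20 μg/mL.
Steady-state peak Cmax,ss = C₀·R = 20 × 8/7 ≈ 22.857 μg/mL.
Peak 22.9 μg/mL vs MTC 39 μg/mL: below toxic threshold.

22.9 μg/mL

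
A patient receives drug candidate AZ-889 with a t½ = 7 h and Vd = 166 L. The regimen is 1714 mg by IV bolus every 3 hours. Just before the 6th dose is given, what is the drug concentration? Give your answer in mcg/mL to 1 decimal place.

f = (1/2)^(τ/t½) = (1/2)^(3/7) ≈ 0.7430.
C₀ = D/Vd = 1714/166 ≈ 10.325 mcg/mL.
Before the 6th dose, 5 doses have been given. Superposition: Cmin = C₀·(f + f² + … + f^5).
≈ 10.325 × (0.7430 + 0.5520 + 0.4102 + 0.3048 + 0.2264) ≈ 10.325 × 2.2364 ≈ 23.091 mcg/mL.

23.1 mcg/mL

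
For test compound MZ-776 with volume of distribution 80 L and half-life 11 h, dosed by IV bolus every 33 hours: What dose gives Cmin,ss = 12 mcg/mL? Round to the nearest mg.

τ/t½ = 33/11 ≈ 3, so f = (1/2)^(33/11) ≈ 0.125000.
Cmin,ss = (D/Vd)·f/(1−f), so D = Cmin,ss·Vd·(1−f)/f.
D = 12 × 80 × (1−f)/f ≈ 12 × 80 × 7.00000 ≈ 6720.00 mg.

6720 mg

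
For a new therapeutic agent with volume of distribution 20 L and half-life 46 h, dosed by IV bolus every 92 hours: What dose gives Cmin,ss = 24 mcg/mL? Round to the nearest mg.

τ/t½ = 92/46 ≈ 2, so f = (1/2)^(92/46) ≈ 0.250000.
Cmin,ss = (D/Vd)·f/(1−f), so D = Cmin,ss·Vd·(1−f)/f.
D = 24 × 20 × (1−f)/f ≈ 24 × 20 × 3.00000 ≈ 1440.00 mg.

1440 mg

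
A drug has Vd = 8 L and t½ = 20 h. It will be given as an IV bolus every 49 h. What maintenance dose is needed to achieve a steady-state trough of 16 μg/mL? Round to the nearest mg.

τ/t½ = 49/20 ≈ 2.45, so f = (1/2)^(49/20) ≈ 0.183011.
Cmin,ss = (D/Vd)·f/(1−f), so D = Cmin,ss·Vd·(1−f)/f.
D = 16 × 8 × (1−f)/f ≈ 16 × 8 × 4.46415 ≈ 571.41 mg.

571 mg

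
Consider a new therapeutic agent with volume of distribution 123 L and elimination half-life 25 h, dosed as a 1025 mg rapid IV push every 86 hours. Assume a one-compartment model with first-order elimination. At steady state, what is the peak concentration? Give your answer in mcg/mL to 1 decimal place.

9.2 mcg/mL

k = ln2/t½ = ln2/25 ≈ 0.027726 h⁻¹; fraction remaining f = e^(−kτ) = e^(−0.027726×86) ≈ 0.0921.
At steady state, accumulation factor R = 1/(1 − e^(−kτ)) ≈ 1.1014.
Single-dose peak C₀ = D/Vd = 1025/123 ≈ 8.333 mcg/mL.
Steady-state peak Cmax,ss = C₀·R ≈ 8.333 × 1.1014 ≈ 9.178 mcg/mL.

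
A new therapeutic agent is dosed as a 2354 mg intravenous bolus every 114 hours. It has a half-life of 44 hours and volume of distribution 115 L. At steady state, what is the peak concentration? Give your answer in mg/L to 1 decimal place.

Over one 114-h interval, 114/44 ≈ 2.5909 half-lives elapse, leaving f ≈ 0.1660 of each dose.
Accumulation ratio R = 1/(1 − f) ≈ 1/0.8340 ≈ 1.1990.
Each bolus raises the concentration by D/Vd = 2354/115 ≈ 20.470 mg/L.
Steady-state peak Cmax,ss = C₀·R ≈ 20.470 × 1.1990 ≈ 24.544 mg/L.

24.5 mg/L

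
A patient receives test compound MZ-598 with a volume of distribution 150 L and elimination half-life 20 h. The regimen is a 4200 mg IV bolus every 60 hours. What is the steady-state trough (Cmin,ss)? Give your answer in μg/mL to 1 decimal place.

The dosing interval is 3 half-lives, so f = 2^(−3) = 0.125.
At steady state, R = 1/(1 − 0.125) = 8/7.
Single-dose peak C₀ = D/Vd = 4200/150 = 28 μg/mL.
Steady-state peak Cmax,ss = C₀·R = 28 × 8/7 ≈ 32.000 μg/mL.
Steady-state trough Cmin,ss = Cmax,ss·f ≈ 32.000 × 0.125 ≈ 4.000 μg/mL.

4.0 μg/mL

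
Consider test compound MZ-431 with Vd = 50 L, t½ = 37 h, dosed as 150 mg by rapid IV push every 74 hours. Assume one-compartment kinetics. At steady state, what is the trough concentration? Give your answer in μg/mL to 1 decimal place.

1.0 μg/mL

τ = 74 h = 2 half-lives, so f = (1/2)^2 = 0.25.
Accumulation ratio R = 1/(1 − f) = 1/0.75 = 4/3.
Single-dose peak C₀ = D/Vd = 150/50 = 3 μg/mL.
Steady-state peak Cmax,ss = C₀·R = 3 × 4/3 ≈ 4.000 μg/mL.
Steady-state trough Cmin,ss = Cmax,ss·f ≈ 4.000 × 0.25 ≈ 1.000 μg/mL.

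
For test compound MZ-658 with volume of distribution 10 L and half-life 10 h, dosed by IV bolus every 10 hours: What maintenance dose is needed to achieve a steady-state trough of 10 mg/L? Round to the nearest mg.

τ/t½ = 10/10 ≈ 1, so f = (1/2)^(10/10) ≈ 0.500000.
Cmin,ss = (D/Vd)·f/(1−f), so D = Cmin,ss·Vd·(1−f)/f.
D = 10 × 10 × (1−f)/f ≈ 10 × 10 × 1.00000 ≈ 100.00 mg.

100 mg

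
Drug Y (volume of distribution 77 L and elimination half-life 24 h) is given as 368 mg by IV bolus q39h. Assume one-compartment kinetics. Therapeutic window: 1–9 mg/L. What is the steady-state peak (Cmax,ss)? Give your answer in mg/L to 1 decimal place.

7.1 mg/L

k = ln2/t½ = ln2/24 ≈ 0.028881 h⁻¹; fraction remaining f = e^(−kτ) = e^(−0.028881×39) ≈ 0.3242.
Accumulation ratio R = 1/(1 − f) ≈ 1/0.6758 ≈ 1.4797.
Single-dose peak C₀ = D/Vd = 368/77 ≈ 4.779 mg/L.
Cmax,ss = C₀/(1 − f) ≈ 4.779/0.6758 ≈ 7.072 mg/L.
Peak 7.1 mg/L vs MTC 9 mg/L: below toxic threshold.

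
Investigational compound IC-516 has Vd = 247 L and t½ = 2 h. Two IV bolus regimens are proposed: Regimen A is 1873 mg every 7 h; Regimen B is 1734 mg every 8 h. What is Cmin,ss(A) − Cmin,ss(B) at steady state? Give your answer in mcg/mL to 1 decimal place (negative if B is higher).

Regimen A: f = (1/2)^(7/2) ≈ 0.0884; Cmin,ss = (1873/247)·f/(1−f) ≈ 0.735 mcg/mL.
Regimen B: f = (1/2)^(8/2) ≈ 0.0625; Cmin,ss = (1734/247)·f/(1−f) ≈ 0.468 mcg/mL.
Difference ≈ 0.735 − 0.468 ≈ 0.267 mcg/mL.

0.3 mcg/mL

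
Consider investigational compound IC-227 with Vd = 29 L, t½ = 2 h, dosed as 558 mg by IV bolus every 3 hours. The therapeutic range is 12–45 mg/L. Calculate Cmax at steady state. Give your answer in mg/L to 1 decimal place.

29.8 mg/L

τ/t½ = 3/2 ≈ 1.5, so fraction remaining f = (1/2)^(3/2) ≈ 0.3536.
At steady state, accumulation factor R = 1/(1 − e^(−kτ)) ≈ 1.5470.
Each bolus raises the concentration by D/Vd = 558/29 ≈ 19.241 mg/L.
Steady-state peak Cmax,ss = C₀·R ≈ 19.241 × 1.5470 ≈ 29.766 mg/L.
Peak 29.8 mg/L vs MTC 45 mg/L: below toxic threshold.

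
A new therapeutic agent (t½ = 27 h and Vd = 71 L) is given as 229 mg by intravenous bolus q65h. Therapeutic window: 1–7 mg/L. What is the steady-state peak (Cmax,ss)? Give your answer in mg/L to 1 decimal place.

Over one 65-h interval, 65/27 ≈ 2.4074 half-lives elapse, leaving f ≈ 0.1885 of each dose.
At steady state, accumulation factor R = 1/(1 − e^(−kτ)) ≈ 1.2323.
Each bolus raises the concentration by D/Vd = 229/71 ≈ 3.225 mg/L.
Steady-state peak Cmax,ss = C₀·R ≈ 3.225 × 1.2323 ≈ 3.974 mg/L.
Peak 4.0 mg/L vs MTC 7 mg/L: below toxic threshold.

4.0 mg/L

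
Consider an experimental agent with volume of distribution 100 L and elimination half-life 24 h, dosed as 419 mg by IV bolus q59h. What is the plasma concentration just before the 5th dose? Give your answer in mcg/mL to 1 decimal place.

f = (1/2)^(τ/t½) = (1/2)^(59/24) ≈ 0.1820.
C₀ = D/Vd = 419/100 ≈ 4.190 mcg/mL.
Before the 5th dose, 4 doses have been given. Superposition: Cmin = C₀·(f + f² + … + f^4).
≈ 4.190 × (0.1820 + 0.0331 + 0.0060 + 0.0011) ≈ 4.190 × 0.2222 ≈ 0.931 mcg/mL.

0.9 mcg/mL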